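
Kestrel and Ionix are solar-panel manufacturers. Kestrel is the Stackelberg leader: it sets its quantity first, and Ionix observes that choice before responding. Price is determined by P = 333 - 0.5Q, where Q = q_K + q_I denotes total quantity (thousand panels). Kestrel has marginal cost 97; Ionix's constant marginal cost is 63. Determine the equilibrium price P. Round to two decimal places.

Solve by backward induction. Given q_K, the follower Ionix maximises π_I = (333 - (1/2)q_K - (1/2)q_I)q_I - 63q_I.
Setting the follower's marginal profit to zero, 270 - (1/2)q_K - q_I = 0, i.e. q_I = (270 - (1/2)q_K).
The leader anticipates this reaction. Substituting into P = 333 - 0.5Q gives P = 198 - (1/4)q_K, so π_K = (198 - (1/4)q_K)q_K - 97q_K.
Maximising: ∂π_K/∂q_K = 101 - (1/2)q_K = 0, giving q_K = 202.
Then q_I = (270 - (1/2)·202) = 169.
Total output Q = 371, so price P = 333 - (1/2)·371 = 295/2.

147.50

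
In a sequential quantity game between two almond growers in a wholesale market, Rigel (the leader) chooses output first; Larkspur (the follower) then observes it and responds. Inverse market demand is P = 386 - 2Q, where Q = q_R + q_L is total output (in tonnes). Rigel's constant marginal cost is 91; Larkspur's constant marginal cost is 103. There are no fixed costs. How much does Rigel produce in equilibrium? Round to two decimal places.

76.75

The follower Larkspur best-responds to any q_R: π_L = (386 - 2Q)q_L - 103q_L.
Setting the follower's marginal profit to zero, 283 - 2q_R - 4q_L = 0, i.e. q_L = (283 - 2q_R)/4.
Rigel substitutes q_L(q_R) into its own profit: π_R = q_R(386 - 2q_R - (283 - 2q_R)/2) - 91q_R = (489/2 - q_R)q_R - 91q_R.
Leader FOC: 307/2 - 2q_R = 0, so q_R = 307/4.
Then q_L = (283 - 2·(307/4))/4 = 259/8.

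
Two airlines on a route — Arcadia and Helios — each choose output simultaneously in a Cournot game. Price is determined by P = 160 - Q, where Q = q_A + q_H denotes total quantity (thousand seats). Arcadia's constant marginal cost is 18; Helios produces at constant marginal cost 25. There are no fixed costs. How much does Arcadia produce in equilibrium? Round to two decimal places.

Arcadia's profit: π_A = (160 - Q)q_A - (18q_A). Setting ∂π_A/∂q_A = 0: 142 - 2q_A - (q_H) = 0.
Helios's profit: π_H = (160 - Q)q_H - (25q_H). Setting ∂π_H/∂q_H = 0: 135 - 2q_H - (q_A) = 0.
Best responses: q_A = (142 - q_H)/2, q_H = (135 - q_A)/2.
Substituting one into the other gives q_A = 149/3 and q_H = 128/3.

49.67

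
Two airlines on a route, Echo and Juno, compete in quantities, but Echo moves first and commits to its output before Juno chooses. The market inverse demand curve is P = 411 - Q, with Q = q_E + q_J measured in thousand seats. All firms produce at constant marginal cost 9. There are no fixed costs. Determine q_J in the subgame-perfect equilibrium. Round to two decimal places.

100.50

Solve by backward induction. Given q_E, the follower Juno maximises π_J = (411 - q_E - q_J)q_J - 9q_J.
Setting the follower's marginal profit to zero, 402 - q_E - 2q_J = 0, i.e. q_J = (402 - q_E)/2.
The leader anticipates this reaction. Substituting into P = 411 - Q gives P = 210 - (1/2)q_E, so π_E = (210 - (1/2)q_E)q_E - 9q_E.
Maximising: ∂π_E/∂q_E = 201 - q_E = 0, giving q_E = 201.
Then q_J = (402 - 201)/2 = 201/2.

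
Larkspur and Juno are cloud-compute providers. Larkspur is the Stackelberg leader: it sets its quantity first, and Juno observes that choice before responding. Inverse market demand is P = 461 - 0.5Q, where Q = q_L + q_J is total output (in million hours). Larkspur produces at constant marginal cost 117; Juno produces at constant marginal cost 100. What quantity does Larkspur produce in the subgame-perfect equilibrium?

327

The follower Juno best-responds to any q_L: π_J = (461 - 0.5Q)q_J - 100q_J.
∂π_J/∂q_J = 361 - (1/2)q_L - q_J = 0 gives the reaction function q_J = (361 - (1/2)q_L).
Larkspur substitutes q_J(q_L) into its own profit: π_L = q_L(461 - (1/2)q_L - (361 - (1/2)q_L)/2) - 117q_L = (561/2 - (1/4)q_L)q_L - 117q_L.
Maximising: ∂π_L/∂q_L = 327/2 - (1/2)q_L = 0, giving q_L = 327.
Then q_J = (361 - (1/2)·327) = 395/2.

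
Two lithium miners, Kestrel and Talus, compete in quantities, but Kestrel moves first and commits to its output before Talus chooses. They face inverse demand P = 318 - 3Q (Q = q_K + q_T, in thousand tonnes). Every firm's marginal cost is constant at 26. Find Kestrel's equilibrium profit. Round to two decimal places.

3552.67

The follower Talus best-responds to any q_K: π_T = (318 - 3Q)q_T - 26q_T.
Setting the follower's marginal profit to zero, 292 - 3q_K - 6q_T = 0, i.e. q_T = (292 - 3q_K)/6.
The leader anticipates this reaction. Substituting into P = 318 - 3Q gives P = 172 - (3/2)q_K, so π_K = (172 - (3/2)q_K)q_K - 26q_K.
Leader FOC: 146 - 3q_K = 0, so q_K = 146/3.
Then q_T = (292 - 3·(146/3))/6 = 73/3.
Price P = 318 - 3·73 = 99.
Kestrel's profit: (99 - 26)·(146/3) = 3552.6667.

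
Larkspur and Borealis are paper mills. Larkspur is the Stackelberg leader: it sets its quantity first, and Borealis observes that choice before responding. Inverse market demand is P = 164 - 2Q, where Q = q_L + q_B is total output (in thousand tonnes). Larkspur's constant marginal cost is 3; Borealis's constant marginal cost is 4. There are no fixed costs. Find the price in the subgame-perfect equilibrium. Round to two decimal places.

43.50

The follower Borealis best-responds to any q_L: π_B = (164 - 2Q)q_B - 4q_B.
Setting the follower's marginal profit to zero, 160 - 2q_L - 4q_B = 0, i.e. q_B = (160 - 2q_L)/4.
Larkspur substitutes q_B(q_L) into its own profit: π_L = q_L(164 - 2q_L - (160 - 2q_L)/2) - 3q_L = (84 - q_L)q_L - 3q_L.
The leader's first-order condition 81 - 2q_L = 0 yields q_L = 81/2.
Then q_B = (160 - 2·(81/2))/4 = 79/4.
Total output Q = 241/4, so price P = 164 - 2·(241/4) = 87/2.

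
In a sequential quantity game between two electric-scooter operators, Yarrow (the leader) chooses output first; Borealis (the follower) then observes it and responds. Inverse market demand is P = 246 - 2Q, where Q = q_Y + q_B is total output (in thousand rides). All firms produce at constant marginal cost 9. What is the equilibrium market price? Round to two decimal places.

68.25

Solve by backward induction. Given q_Y, the follower Borealis maximises π_B = (246 - 2q_Y - 2q_B)q_B - 9q_B.
Setting the follower's marginal profit to zero, 237 - 2q_Y - 4q_B = 0, i.e. q_B = (237 - 2q_Y)/4.
The leader anticipates this reaction. Substituting into P = 246 - 2Q gives P = 255/2 - q_Y, so π_Y = (255/2 - q_Y)q_Y - 9q_Y.
The leader's first-order condition 237/2 - 2q_Y = 0 yields q_Y = 237/4.
Then q_B = (237 - 2·(237/4))/4 = 237/8.
Total output Q = 711/8, so price P = 246 - 2·(711/8) = 273/4.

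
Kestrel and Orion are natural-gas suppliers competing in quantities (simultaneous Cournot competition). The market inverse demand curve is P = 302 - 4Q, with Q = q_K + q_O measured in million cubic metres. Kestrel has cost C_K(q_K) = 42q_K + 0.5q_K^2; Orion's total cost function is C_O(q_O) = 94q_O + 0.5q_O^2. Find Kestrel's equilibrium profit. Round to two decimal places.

2422.08

Kestrel's profit: π_K = (302 - 4Q)q_K - (42q_K + (1/2)q_K²). Setting ∂π_K/∂q_K = 0: 260 - 9q_K - 4(q_O) = 0.
Orion's first-order condition: 208 - 9q_O - 4(q_K) = 0.
Best responses: q_K = (260 - 4q_O)/9, q_O = (208 - 4q_K)/9.
Substituting one into the other gives q_K = 116/5 and q_O = 64/5.
Price P = 302 - 4·36 = 158.
Kestrel's profit: 158·(116/5) - 42·(116/5) - (1/2)(116/5)² = 2422.0800.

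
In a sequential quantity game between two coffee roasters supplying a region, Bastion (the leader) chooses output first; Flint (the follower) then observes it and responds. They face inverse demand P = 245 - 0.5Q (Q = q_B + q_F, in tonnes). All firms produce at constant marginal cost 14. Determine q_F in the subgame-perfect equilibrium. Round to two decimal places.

115.50

Solve by backward induction. Given q_B, the follower Flint maximises π_F = (245 - (1/2)q_B - (1/2)q_F)q_F - 14q_F.
∂π_F/∂q_F = 231 - (1/2)q_B - q_F = 0 gives the reaction function q_F = (231 - (1/2)q_B).
The leader anticipates this reaction. Substituting into P = 245 - 0.5Q gives P = 259/2 - (1/4)q_B, so π_B = (259/2 - (1/4)q_B)q_B - 14q_B.
Leader FOC: 231/2 - (1/2)q_B = 0, so q_B = 231.
Then q_F = (231 - (1/2)·231) = 231/2.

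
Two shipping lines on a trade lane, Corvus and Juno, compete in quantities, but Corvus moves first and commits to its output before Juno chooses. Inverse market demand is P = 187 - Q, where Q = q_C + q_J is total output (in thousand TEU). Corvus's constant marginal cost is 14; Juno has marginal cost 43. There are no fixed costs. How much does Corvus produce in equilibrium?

101

The follower Juno best-responds to any q_C: π_J = (187 - Q)q_J - 43q_J.
Setting the follower's marginal profit to zero, 144 - q_C - 2q_J = 0, i.e. q_J = (144 - q_C)/2.
The leader anticipates this reaction. Substituting into P = 187 - Q gives P = 115 - (1/2)q_C, so π_C = (115 - (1/2)q_C)q_C - 14q_C.
Maximising: ∂π_C/∂q_C = 101 - q_C = 0, giving q_C = 101.
Then q_J = (144 - 101)/2 = 43/2.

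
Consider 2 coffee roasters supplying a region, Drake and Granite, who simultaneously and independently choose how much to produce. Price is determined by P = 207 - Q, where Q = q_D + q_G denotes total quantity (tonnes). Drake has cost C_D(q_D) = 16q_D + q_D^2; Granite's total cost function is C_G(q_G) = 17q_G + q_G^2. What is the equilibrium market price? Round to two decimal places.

130.80

Drake's profit: π_D = (207 - Q)q_D - (16q_D + q_D²). Setting ∂π_D/∂q_D = 0: 191 - 4q_D - (q_G) = 0.
Granite's first-order condition: 190 - 4q_G - (q_D) = 0.
Best responses: q_D = (191 - q_G)/4, q_G = (190 - q_D)/4.
Substituting one into the other gives q_D = 574/15 and q_G = 569/15.
Total output Q = 381/5, so price P = 207 - 381/5 = 654/5.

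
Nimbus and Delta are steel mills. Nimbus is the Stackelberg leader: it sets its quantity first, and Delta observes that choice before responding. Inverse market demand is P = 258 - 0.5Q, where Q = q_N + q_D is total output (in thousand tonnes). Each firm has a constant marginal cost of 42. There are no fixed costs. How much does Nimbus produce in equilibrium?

Solve by backward induction. Given q_N, the follower Delta maximises π_D = (258 - (1/2)q_N - (1/2)q_D)q_D - 42q_D.
∂π_D/∂q_D = 216 - (1/2)q_N - q_D = 0 gives the reaction function q_D = (216 - (1/2)q_N).
Nimbus substitutes q_D(q_N) into its own profit: π_N = q_N(258 - (1/2)q_N - (216 - (1/2)q_N)/2) - 42q_N = (150 - (1/4)q_N)q_N - 42q_N.
The leader's first-order condition 108 - (1/2)q_N = 0 yields q_N = 216.
Then q_D = (216 - (1/2)·216) = 108.

216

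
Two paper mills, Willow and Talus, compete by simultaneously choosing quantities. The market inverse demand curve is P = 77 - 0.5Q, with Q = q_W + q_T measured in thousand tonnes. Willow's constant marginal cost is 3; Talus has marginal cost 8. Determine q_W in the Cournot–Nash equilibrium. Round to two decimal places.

52.67

Willow's profit: π_W = (77 - 0.5Q)q_W - (3q_W). Setting ∂π_W/∂q_W = 0: 74 - q_W - (1/2)(q_T) = 0.
Talus's profit: π_T = (77 - 0.5Q)q_T - (8q_T). Setting ∂π_T/∂q_T = 0: 69 - q_T - (1/2)(q_W) = 0.
Best responses: q_W = (74 - (1/2)q_T), q_T = (69 - (1/2)q_W).
Solving the pair: q_W = 158/3, q_T = 128/3.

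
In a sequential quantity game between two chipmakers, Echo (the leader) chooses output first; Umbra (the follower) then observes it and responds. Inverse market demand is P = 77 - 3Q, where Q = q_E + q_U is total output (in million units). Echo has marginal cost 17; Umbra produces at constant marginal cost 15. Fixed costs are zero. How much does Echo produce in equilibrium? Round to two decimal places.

9.67

The follower Umbra best-responds to any q_E: π_U = (77 - 3Q)q_U - 15q_U.
∂π_U/∂q_U = 62 - 3q_E - 6q_U = 0 gives the reaction function q_U = (62 - 3q_E)/6.
The leader anticipates this reaction. Substituting into P = 77 - 3Q gives P = 46 - (3/2)q_E, so π_E = (46 - (3/2)q_E)q_E - 17q_E.
The leader's first-order condition 29 - 3q_E = 0 yields q_E = 29/3.
Then q_U = (62 - 3·(29/3))/6 = 11/2.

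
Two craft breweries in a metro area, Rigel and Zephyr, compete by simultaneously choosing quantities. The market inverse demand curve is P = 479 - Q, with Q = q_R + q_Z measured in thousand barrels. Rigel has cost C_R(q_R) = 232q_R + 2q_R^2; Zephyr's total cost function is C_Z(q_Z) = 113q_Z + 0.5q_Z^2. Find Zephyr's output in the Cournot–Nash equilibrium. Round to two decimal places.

114.65

Rigel's profit: π_R = (479 - Q)q_R - (232q_R + 2q_R²). Setting ∂π_R/∂q_R = 0: 247 - 6q_R - (q_Z) = 0.
Zephyr's profit: π_Z = (479 - Q)q_Z - (113q_Z + (1/2)q_Z²). Setting ∂π_Z/∂q_Z = 0: 366 - 3q_Z - (q_R) = 0.
Rearranging gives the reaction functions q_R = (247 - q_Z)/6 and q_Z = (366 - q_R)/3.
Solving the pair: q_R = 375/17, q_Z = 1949/17.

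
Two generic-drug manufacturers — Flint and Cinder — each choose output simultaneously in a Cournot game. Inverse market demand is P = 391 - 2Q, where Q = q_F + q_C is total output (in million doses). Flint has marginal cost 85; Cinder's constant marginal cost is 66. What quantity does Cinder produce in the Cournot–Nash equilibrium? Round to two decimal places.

Flint's profit: π_F = (391 - 2Q)q_F - (85q_F). Setting ∂π_F/∂q_F = 0: 306 - 4q_F - 2(q_C) = 0.
Cinder's profit: π_C = (391 - 2Q)q_C - (66q_C). Setting ∂π_C/∂q_C = 0: 325 - 4q_C - 2(q_F) = 0.
Rearranging gives the reaction functions q_F = (306 - 2q_C)/4 and q_C = (325 - 2q_F)/4.
Substituting one into the other gives q_F = 287/6 and q_C = 172/3.

57.33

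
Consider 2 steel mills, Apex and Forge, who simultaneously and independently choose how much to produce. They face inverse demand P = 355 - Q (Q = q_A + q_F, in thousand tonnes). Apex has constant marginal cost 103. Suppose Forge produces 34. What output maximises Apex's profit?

109

With the rival's output fixed at 34, Apex's profit is π_A = (355 - 34 - q_A)q_A - (103q_A) = (321 - q_A)q_A - (103q_A).
∂π_A/∂q_A = 218 - 2q_A = 0, so q_A = 109.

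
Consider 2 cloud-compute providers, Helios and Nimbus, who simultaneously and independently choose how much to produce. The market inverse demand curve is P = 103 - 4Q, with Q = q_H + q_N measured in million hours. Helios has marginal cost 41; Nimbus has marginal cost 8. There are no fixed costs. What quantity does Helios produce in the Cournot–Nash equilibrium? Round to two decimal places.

2.42

Helios's profit: π_H = (103 - 4Q)q_H - (41q_H). Setting ∂π_H/∂q_H = 0: 62 - 8q_H - 4(q_N) = 0.
Nimbus's first-order condition: 95 - 8q_N - 4(q_H) = 0.
Best responses: q_H = (62 - 4q_N)/8, q_N = (95 - 4q_H)/8.
Solving the pair: q_H = 29/12, q_N = 32/3.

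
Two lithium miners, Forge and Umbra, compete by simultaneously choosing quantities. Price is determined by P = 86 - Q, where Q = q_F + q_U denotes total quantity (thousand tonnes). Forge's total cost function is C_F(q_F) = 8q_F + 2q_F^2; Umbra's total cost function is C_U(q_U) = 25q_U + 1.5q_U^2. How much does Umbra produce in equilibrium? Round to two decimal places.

Forge's profit: π_F = (86 - Q)q_F - (8q_F + 2q_F²). Setting ∂π_F/∂q_F = 0: 78 - 6q_F - (q_U) = 0.
Umbra's profit: π_U = (86 - Q)q_U - (25q_U + (3/2)q_U²). Setting ∂π_U/∂q_U = 0: 61 - 5q_U - (q_F) = 0.
So q_F = (78 - q_U)/6 and q_U = (61 - q_F)/5.
Solving the pair: q_F = 329/29, q_U = 288/29.

9.93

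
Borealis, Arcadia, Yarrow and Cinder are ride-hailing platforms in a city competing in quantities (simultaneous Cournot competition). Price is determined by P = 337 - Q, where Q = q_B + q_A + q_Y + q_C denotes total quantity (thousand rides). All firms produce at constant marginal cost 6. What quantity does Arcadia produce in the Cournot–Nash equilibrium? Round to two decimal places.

A representative firm's profit is π_i = q_i(337 - Q) - 6q_i.
First-order condition (treating rivals' output as given): 331 - 2q_i - Σ_{j≠i} q_j = 0.
By symmetry each firm produces the same amount; substituting Σ_{j≠i} q_j = 3q_i yields q_i = 331/5.

66.20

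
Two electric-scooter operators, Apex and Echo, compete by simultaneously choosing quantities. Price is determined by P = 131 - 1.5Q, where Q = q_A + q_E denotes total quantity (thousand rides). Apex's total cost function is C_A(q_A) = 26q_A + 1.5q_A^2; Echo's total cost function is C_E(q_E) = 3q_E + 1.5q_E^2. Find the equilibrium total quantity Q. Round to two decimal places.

31.07

Apex's profit: π_A = (131 - 1.5Q)q_A - (26q_A + (3/2)q_A²). Setting ∂π_A/∂q_A = 0: 105 - 6q_A - (3/2)(q_E) = 0.
Echo's first-order condition: 128 - 6q_E - (3/2)(q_A) = 0.
Rearranging gives the reaction functions q_A = (105 - (3/2)q_E)/6 and q_E = (128 - (3/2)q_A)/6.
Solving the pair: q_A = 584/45, q_E = 814/45.
Total output Q = 584/45 + 814/45 = 466/15.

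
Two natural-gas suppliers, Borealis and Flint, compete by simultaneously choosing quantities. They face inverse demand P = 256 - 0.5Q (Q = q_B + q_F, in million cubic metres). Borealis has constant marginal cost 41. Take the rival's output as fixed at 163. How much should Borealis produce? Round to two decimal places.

With the rival's output fixed at 163, Borealis's profit is π_B = (256 - (1/2)·163 - (1/2)q_B)q_B - (41q_B) = (349/2 - (1/2)q_B)q_B - (41q_B).
∂π_B/∂q_B = 267/2 - q_B = 0, so q_B = 267/2.

133.50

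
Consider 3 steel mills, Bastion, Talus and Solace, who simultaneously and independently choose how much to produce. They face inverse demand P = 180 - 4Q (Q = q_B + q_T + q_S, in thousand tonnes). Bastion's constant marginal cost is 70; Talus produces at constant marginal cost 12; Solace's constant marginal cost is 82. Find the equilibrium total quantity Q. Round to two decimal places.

23.50

Bastion's profit: π_B = (180 - 4Q)q_B - (70q_B). Setting ∂π_B/∂q_B = 0: 110 - 8q_B - 4(q_T + q_S) = 0.
Talus's profit: π_T = (180 - 4Q)q_T - (12q_T). Setting ∂π_T/∂q_T = 0: 168 - 8q_T - 4(q_B + q_S) = 0.
Solace's first-order condition: 98 - 8q_S - 4(q_B + q_T) = 0.
Adding the 3 conditions: 376 − 8Q − 8Q = 0, i.e. Q = 47/2.
Back-substituting: q_B = (110 − 94)/4 = 4, q_T = (168 − 94)/4 = 37/2, q_S = (98 − 94)/4 = 1.
Total output Q = 4 + 37/2 + 1 = 47/2.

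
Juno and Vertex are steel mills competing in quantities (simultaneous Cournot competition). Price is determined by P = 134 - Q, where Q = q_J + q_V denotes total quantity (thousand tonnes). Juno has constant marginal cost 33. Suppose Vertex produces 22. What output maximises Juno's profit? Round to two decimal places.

39.50

With the rival's output fixed at 22, Juno's profit is π_J = (134 - 22 - q_J)q_J - (33q_J) = (112 - q_J)q_J - (33q_J).
∂π_J/∂q_J = 79 - 2q_J = 0, so q_J = 79/2.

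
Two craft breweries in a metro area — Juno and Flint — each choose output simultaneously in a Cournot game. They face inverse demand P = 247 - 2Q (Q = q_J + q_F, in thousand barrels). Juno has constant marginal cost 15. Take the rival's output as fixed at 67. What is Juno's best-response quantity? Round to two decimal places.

24.50

With the rival's output fixed at 67, Juno's profit is π_J = (247 - 2·67 - 2q_J)q_J - (15q_J) = (113 - 2q_J)q_J - (15q_J).
∂π_J/∂q_J = 98 - 4q_J = 0, so q_J = 49/2.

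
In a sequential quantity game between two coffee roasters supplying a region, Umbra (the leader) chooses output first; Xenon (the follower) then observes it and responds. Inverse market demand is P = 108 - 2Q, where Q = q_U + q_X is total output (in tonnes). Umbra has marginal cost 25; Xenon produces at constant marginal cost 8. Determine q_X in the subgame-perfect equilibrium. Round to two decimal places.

Solve by backward induction. Given q_U, the follower Xenon maximises π_X = (108 - 2q_U - 2q_X)q_X - 8q_X.
Setting the follower's marginal profit to zero, 100 - 2q_U - 4q_X = 0, i.e. q_X = (100 - 2q_U)/4.
Umbra substitutes q_X(q_U) into its own profit: π_U = q_U(108 - 2q_U - (100 - 2q_U)/2) - 25q_U = (58 - q_U)q_U - 25q_U.
Leader FOC: 33 - 2q_U = 0, so q_U = 33/2.
Then q_X = (100 - 2·(33/2))/4 = 67/4.

16.75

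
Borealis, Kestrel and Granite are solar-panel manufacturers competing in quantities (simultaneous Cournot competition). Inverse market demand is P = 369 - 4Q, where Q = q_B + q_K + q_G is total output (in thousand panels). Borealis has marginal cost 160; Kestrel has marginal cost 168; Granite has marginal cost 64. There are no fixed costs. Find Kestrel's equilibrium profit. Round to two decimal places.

123.77

Borealis's profit: π_B = (369 - 4Q)q_B - (160q_B). Setting ∂π_B/∂q_B = 0: 209 - 8q_B - 4(q_K + q_G) = 0.
Kestrel's first-order condition: 201 - 8q_K - 4(q_B + q_G) = 0.
Granite's profit: π_G = (369 - 4Q)q_G - (64q_G). Setting ∂π_G/∂q_G = 0: 305 - 8q_G - 4(q_B + q_K) = 0.
Summing all 3 equations gives 715 − 16Q = 0, hence Q = 715/16.
Back-substituting: q_B = (209 − 715/4)/4 = 121/16, q_K = (201 − 715/4)/4 = 89/16, q_G = (305 − 715/4)/4 = 505/16.
Price P = 369 - 4·(715/16) = 761/4.
Kestrel's profit: (761/4 - 168)·(89/16) = 123.7656.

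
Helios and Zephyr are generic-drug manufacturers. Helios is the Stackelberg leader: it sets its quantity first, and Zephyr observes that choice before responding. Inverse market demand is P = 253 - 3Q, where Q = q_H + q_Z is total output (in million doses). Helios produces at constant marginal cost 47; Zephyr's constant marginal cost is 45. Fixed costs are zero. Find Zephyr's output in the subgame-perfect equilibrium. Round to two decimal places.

Solve by backward induction. Given q_H, the follower Zephyr maximises π_Z = (253 - 3q_H - 3q_Z)q_Z - 45q_Z.
Setting the follower's marginal profit to zero, 208 - 3q_H - 6q_Z = 0, i.e. q_Z = (208 - 3q_H)/6.
The leader anticipates this reaction. Substituting into P = 253 - 3Q gives P = 149 - (3/2)q_H, so π_H = (149 - (3/2)q_H)q_H - 47q_H.
Leader FOC: 102 - 3q_H = 0, so q_H = 34.
Then q_Z = (208 - 3·34)/6 = 53/3.

17.67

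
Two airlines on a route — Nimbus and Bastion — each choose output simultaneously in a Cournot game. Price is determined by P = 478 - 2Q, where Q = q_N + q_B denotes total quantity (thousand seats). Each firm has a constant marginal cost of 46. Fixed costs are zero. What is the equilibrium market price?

190

A representative firm's profit is π_i = q_i(478 - 2Q) - 46q_i.
First-order condition (treating rivals' output as given): 432 - 4q_i - 2q_j = 0.
With identical firms every q_j equals q_i, so q_j = q_i and 432 = 6q_i, giving q_i = 72.
Total output Q = 144, so price P = 478 - 2·144 = 190.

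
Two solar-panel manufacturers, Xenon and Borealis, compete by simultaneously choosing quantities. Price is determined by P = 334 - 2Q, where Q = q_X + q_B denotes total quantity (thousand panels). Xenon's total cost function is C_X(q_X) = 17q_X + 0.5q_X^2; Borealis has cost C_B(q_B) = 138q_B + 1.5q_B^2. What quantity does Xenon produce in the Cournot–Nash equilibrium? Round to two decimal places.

58.94

Xenon's profit: π_X = (334 - 2Q)q_X - (17q_X + (1/2)q_X²). Setting ∂π_X/∂q_X = 0: 317 - 5q_X - 2(q_B) = 0.
Borealis's profit: π_B = (334 - 2Q)q_B - (138q_B + (3/2)q_B²). Setting ∂π_B/∂q_B = 0: 196 - 7q_B - 2(q_X) = 0.
So q_X = (317 - 2q_B)/5 and q_B = (196 - 2q_X)/7.
Substituting one into the other gives q_X = 1827/31 and q_B = 346/31.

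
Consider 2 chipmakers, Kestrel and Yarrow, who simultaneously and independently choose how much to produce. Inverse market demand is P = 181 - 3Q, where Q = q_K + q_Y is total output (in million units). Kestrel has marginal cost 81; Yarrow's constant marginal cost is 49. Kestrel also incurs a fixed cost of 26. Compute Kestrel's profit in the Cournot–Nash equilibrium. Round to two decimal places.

Kestrel's profit: π_K = (181 - 3Q)q_K - (81q_K). Setting ∂π_K/∂q_K = 0: 100 - 6q_K - 3(q_Y) = 0.
Yarrow's first-order condition: 132 - 6q_Y - 3(q_K) = 0.
Best responses: q_K = (100 - 3q_Y)/6, q_Y = (132 - 3q_K)/6.
Solving the pair: q_K = 68/9, q_Y = 164/9.
Price P = 181 - 3·(232/9) = 311/3.
Kestrel's profit: (311/3 - 81)·(68/9) - 26 = 145.2593.

145.26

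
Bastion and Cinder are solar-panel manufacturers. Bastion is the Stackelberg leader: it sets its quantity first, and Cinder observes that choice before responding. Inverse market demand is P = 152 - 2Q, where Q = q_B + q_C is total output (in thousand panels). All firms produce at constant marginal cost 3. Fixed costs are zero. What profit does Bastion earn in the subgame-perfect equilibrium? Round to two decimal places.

1387.56

Solve by backward induction. Given q_B, the follower Cinder maximises π_C = (152 - 2q_B - 2q_C)q_C - 3q_C.
Follower FOC: 149 - 2q_B - 4q_C = 0, so q_C(q_B) = (149 - 2q_B)/4.
The leader anticipates this reaction. Substituting into P = 152 - 2Q gives P = 155/2 - q_B, so π_B = (155/2 - q_B)q_B - 3q_B.
Leader FOC: 149/2 - 2q_B = 0, so q_B = 149/4.
Then q_C = (149 - 2·(149/4))/4 = 149/8.
Price P = 152 - 2·(447/8) = 161/4.
Bastion's profit: (161/4 - 3)·(149/4) = 1387.5625.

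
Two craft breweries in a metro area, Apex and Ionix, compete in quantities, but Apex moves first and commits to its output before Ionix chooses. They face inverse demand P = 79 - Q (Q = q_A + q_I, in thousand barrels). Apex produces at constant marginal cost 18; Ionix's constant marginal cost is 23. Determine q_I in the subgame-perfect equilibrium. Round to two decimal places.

11.50

Solve by backward induction. Given q_A, the follower Ionix maximises π_I = (79 - q_A - q_I)q_I - 23q_I.
∂π_I/∂q_I = 56 - q_A - 2q_I = 0 gives the reaction function q_I = (56 - q_A)/2.
The leader anticipates this reaction. Substituting into P = 79 - Q gives P = 51 - (1/2)q_A, so π_A = (51 - (1/2)q_A)q_A - 18q_A.
Maximising: ∂π_A/∂q_A = 33 - q_A = 0, giving q_A = 33.
Then q_I = (56 - 33)/2 = 23/2.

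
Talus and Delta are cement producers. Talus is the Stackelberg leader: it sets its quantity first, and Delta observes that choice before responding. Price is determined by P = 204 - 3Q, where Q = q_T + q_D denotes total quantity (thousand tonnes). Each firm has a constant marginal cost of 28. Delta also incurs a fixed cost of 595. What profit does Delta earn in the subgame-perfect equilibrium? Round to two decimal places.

50.33

Solve by backward induction. Given q_T, the follower Delta maximises π_D = (204 - 3q_T - 3q_D)q_D - 28q_D.
∂π_D/∂q_D = 176 - 3q_T - 6q_D = 0 gives the reaction function q_D = (176 - 3q_T)/6.
The leader anticipates this reaction. Substituting into P = 204 - 3Q gives P = 116 - (3/2)q_T, so π_T = (116 - (3/2)q_T)q_T - 28q_T.
The leader's first-order condition 88 - 3q_T = 0 yields q_T = 88/3.
Then q_D = (176 - 3·(88/3))/6 = 44/3.
Price P = 204 - 3·44 = 72.
Delta's profit: (72 - 28)·(44/3) - 595 = 151/3.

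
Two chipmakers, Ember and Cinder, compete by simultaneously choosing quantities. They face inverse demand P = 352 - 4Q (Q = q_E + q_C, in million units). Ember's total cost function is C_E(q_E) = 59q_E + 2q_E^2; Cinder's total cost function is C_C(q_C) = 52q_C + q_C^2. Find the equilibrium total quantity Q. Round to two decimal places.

39.98

Ember's profit: π_E = (352 - 4Q)q_E - (59q_E + 2q_E²). Setting ∂π_E/∂q_E = 0: 293 - 12q_E - 4(q_C) = 0.
Cinder's first-order condition: 300 - 10q_C - 4(q_E) = 0.
So q_E = (293 - 4q_C)/12 and q_C = (300 - 4q_E)/10.
Solving the pair: q_E = 865/52, q_C = 607/26.
Total output Q = 865/52 + 607/26 = 39.9808.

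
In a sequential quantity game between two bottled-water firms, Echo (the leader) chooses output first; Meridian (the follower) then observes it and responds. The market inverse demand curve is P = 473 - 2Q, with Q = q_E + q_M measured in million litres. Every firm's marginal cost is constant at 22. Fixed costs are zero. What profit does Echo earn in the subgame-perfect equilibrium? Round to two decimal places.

12712.56

Solve by backward induction. Given q_E, the follower Meridian maximises π_M = (473 - 2q_E - 2q_M)q_M - 22q_M.
∂π_M/∂q_M = 451 - 2q_E - 4q_M = 0 gives the reaction function q_M = (451 - 2q_E)/4.
Echo substitutes q_M(q_E) into its own profit: π_E = q_E(473 - 2q_E - (451 - 2q_E)/2) - 22q_E = (495/2 - q_E)q_E - 22q_E.
Leader FOC: 451/2 - 2q_E = 0, so q_E = 451/4.
Then q_M = (451 - 2·(451/4))/4 = 451/8.
Price P = 473 - 2·(1353/8) = 539/4.
Echo's profit: (539/4 - 22)·(451/4) = 12712.5625.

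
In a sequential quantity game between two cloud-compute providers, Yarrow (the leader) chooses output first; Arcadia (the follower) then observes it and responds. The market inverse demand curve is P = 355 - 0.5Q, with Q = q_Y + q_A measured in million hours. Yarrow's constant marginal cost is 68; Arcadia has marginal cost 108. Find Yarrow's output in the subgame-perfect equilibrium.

327

Solve by backward induction. Given q_Y, the follower Arcadia maximises π_A = (355 - (1/2)q_Y - (1/2)q_A)q_A - 108q_A.
Follower FOC: 247 - (1/2)q_Y - q_A = 0, so q_A(q_Y) = (247 - (1/2)q_Y).
The leader anticipates this reaction. Substituting into P = 355 - 0.5Q gives P = 463/2 - (1/4)q_Y, so π_Y = (463/2 - (1/4)q_Y)q_Y - 68q_Y.
The leader's first-order condition 327/2 - (1/2)q_Y = 0 yields q_Y = 327.
Then q_A = (247 - (1/2)·327) = 167/2.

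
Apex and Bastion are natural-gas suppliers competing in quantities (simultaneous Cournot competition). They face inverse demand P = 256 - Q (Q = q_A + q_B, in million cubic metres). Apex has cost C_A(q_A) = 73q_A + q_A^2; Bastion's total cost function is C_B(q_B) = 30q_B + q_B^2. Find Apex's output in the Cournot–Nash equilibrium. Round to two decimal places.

33.73

Apex's profit: π_A = (256 - Q)q_A - (73q_A + q_A²). Setting ∂π_A/∂q_A = 0: 183 - 4q_A - (q_B) = 0.
Bastion's first-order condition: 226 - 4q_B - (q_A) = 0.
Rearranging gives the reaction functions q_A = (183 - q_B)/4 and q_B = (226 - q_A)/4.
Substituting one into the other gives q_A = 506/15 and q_B = 721/15.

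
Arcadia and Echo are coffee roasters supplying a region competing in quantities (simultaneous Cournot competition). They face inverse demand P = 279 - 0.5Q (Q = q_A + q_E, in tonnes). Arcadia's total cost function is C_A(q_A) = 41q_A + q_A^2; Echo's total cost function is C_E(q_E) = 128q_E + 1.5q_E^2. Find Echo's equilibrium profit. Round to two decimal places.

Arcadia's profit: π_A = (279 - 0.5Q)q_A - (41q_A + q_A²). Setting ∂π_A/∂q_A = 0: 238 - 3q_A - (1/2)(q_E) = 0.
Echo's profit: π_E = (279 - 0.5Q)q_E - (128q_E + (3/2)q_E²). Setting ∂π_E/∂q_E = 0: 151 - 4q_E - (1/2)(q_A) = 0.
So q_A = (238 - (1/2)q_E)/3 and q_E = (151 - (1/2)q_A)/4.
Solving the pair: q_A = 74.5957, q_E = 1336/47.
Price P = 279 - (1/2)·103.0213 = 227.4894.
Echo's profit: 227.4894·(1336/47) - 128·(1336/47) - (3/2)(1336/47)² = 1616.0217.

1616.02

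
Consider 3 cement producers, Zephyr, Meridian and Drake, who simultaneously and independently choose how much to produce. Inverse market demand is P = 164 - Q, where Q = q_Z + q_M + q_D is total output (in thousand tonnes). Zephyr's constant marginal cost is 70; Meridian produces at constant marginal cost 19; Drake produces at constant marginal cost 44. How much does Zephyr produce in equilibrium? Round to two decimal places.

4.25

Zephyr's profit: π_Z = (164 - Q)q_Z - (70q_Z). Setting ∂π_Z/∂q_Z = 0: 94 - 2q_Z - (q_M + q_D) = 0.
Meridian's profit: π_M = (164 - Q)q_M - (19q_M). Setting ∂π_M/∂q_M = 0: 145 - 2q_M - (q_Z + q_D) = 0.
Drake's first-order condition: 120 - 2q_D - (q_Z + q_M) = 0.
Adding the 3 first-order conditions: 359 − 4Q = 0, so Q = 359/4.
Back-substituting: q_Z = (94 − 359/4) = 17/4, q_M = (145 − 359/4) = 221/4, q_D = (120 − 359/4) = 121/4.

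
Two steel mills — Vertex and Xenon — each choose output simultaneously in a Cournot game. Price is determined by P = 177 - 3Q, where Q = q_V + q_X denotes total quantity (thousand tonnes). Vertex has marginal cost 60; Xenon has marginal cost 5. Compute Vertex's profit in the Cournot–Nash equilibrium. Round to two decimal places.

Vertex's profit: π_V = (177 - 3Q)q_V - (60q_V). Setting ∂π_V/∂q_V = 0: 117 - 6q_V - 3(q_X) = 0.
Xenon's profit: π_X = (177 - 3Q)q_X - (5q_X). Setting ∂π_X/∂q_X = 0: 172 - 6q_X - 3(q_V) = 0.
So q_V = (117 - 3q_X)/6 and q_X = (172 - 3q_V)/6.
Solving the pair: q_V = 62/9, q_X = 227/9.
Price P = 177 - 3·(289/9) = 242/3.
Vertex's profit: (242/3 - 60)·(62/9) = 142.3704.

142.37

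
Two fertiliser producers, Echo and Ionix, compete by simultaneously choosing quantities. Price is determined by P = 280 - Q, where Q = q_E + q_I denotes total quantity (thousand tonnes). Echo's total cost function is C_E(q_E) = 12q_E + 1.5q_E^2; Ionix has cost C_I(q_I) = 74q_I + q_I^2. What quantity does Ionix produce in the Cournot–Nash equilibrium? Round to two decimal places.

40.11

Echo's profit: π_E = (280 - Q)q_E - (12q_E + (3/2)q_E²). Setting ∂π_E/∂q_E = 0: 268 - 5q_E - (q_I) = 0.
Ionix's profit: π_I = (280 - Q)q_I - (74q_I + q_I²). Setting ∂π_I/∂q_I = 0: 206 - 4q_I - (q_E) = 0.
Best responses: q_E = (268 - q_I)/5, q_I = (206 - q_E)/4.
Solving the pair: q_E = 866/19, q_I = 762/19.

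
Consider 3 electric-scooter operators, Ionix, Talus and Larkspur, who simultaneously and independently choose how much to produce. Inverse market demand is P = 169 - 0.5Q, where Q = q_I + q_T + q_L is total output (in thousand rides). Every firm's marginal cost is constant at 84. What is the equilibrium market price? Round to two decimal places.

105.25

Each firm earns π_i = (169 - 0.5Q)q_i - 84q_i.
Setting ∂π_i/∂q_i = 0 with rivals' quantities fixed: 85 - q_i - (1/2)·Σ_{j≠i} q_j = 0.
With identical firms every q_j equals q_i, so Σ_{j≠i} q_j = 2q_i and 85 = 2q_i, giving q_i = 85/2.
Total output Q = 255/2, so price P = 169 - (1/2)·(255/2) = 421/4.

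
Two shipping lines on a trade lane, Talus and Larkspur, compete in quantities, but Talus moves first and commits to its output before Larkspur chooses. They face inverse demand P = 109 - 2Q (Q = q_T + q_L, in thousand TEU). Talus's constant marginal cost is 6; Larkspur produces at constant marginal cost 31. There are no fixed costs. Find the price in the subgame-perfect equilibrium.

38

Solve by backward induction. Given q_T, the follower Larkspur maximises π_L = (109 - 2q_T - 2q_L)q_L - 31q_L.
∂π_L/∂q_L = 78 - 2q_T - 4q_L = 0 gives the reaction function q_L = (78 - 2q_T)/4.
The leader anticipates this reaction. Substituting into P = 109 - 2Q gives P = 70 - q_T, so π_T = (70 - q_T)q_T - 6q_T.
Maximising: ∂π_T/∂q_T = 64 - 2q_T = 0, giving q_T = 32.
Then q_L = (78 - 2·32)/4 = 7/2.
Total output Q = 71/2, so price P = 109 - 2·(71/2) = 38.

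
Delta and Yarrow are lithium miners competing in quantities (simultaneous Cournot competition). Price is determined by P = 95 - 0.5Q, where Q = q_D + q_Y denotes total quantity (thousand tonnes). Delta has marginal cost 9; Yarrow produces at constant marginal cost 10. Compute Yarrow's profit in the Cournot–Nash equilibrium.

1568

Delta's profit: π_D = (95 - 0.5Q)q_D - (9q_D). Setting ∂π_D/∂q_D = 0: 86 - q_D - (1/2)(q_Y) = 0.
Yarrow's first-order condition: 85 - q_Y - (1/2)(q_D) = 0.
So q_D = (86 - (1/2)q_Y) and q_Y = (85 - (1/2)q_D).
Solving the pair: q_D = 58, q_Y = 56.
Price P = 95 - (1/2)·114 = 38.
Yarrow's profit: (38 - 10)·56 = 1568.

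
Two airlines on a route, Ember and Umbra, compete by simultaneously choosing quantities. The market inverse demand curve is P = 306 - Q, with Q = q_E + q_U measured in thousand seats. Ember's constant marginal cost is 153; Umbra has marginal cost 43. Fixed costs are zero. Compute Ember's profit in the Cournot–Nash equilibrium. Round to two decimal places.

205.44

Ember's profit: π_E = (306 - Q)q_E - (153q_E). Setting ∂π_E/∂q_E = 0: 153 - 2q_E - (q_U) = 0.
Umbra's profit: π_U = (306 - Q)q_U - (43q_U). Setting ∂π_U/∂q_U = 0: 263 - 2q_U - (q_E) = 0.
So q_E = (153 - q_U)/2 and q_U = (263 - q_E)/2.
Substituting one into the other gives q_E = 43/3 and q_U = 373/3.
Price P = 306 - 416/3 = 502/3.
Ember's profit: (502/3 - 153)·(43/3) = 1849/9.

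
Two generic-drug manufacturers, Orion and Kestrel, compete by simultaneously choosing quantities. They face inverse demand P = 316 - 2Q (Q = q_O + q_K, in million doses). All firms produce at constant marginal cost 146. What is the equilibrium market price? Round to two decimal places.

A representative firm's profit is π_i = q_i(316 - 2Q) - 146q_i.
Setting ∂π_i/∂q_i = 0 with rivals' quantities fixed: 170 - 4q_i - 2q_j = 0.
By symmetry each firm produces the same amount; substituting q_j = q_i yields q_i = 170/6 = 85/3.
Total output Q = 170/3, so price P = 316 - 2·(170/3) = 608/3.

202.67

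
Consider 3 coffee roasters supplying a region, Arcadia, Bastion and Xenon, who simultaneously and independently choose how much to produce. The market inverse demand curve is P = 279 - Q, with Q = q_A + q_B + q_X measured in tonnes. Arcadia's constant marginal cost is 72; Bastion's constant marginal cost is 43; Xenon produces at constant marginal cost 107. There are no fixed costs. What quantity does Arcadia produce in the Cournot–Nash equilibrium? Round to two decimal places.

Arcadia's profit: π_A = (279 - Q)q_A - (72q_A). Setting ∂π_A/∂q_A = 0: 207 - 2q_A - (q_B + q_X) = 0.
Bastion's profit: π_B = (279 - Q)q_B - (43q_B). Setting ∂π_B/∂q_B = 0: 236 - 2q_B - (q_A + q_X) = 0.
Xenon's first-order condition: 172 - 2q_X - (q_A + q_B) = 0.
Adding the 3 first-order conditions: 615 − 4Q = 0, so Q = 615/4.
Back-substituting: q_A = (207 − 615/4) = 213/4, q_B = (236 − 615/4) = 329/4, q_X = (172 − 615/4) = 73/4.

53.25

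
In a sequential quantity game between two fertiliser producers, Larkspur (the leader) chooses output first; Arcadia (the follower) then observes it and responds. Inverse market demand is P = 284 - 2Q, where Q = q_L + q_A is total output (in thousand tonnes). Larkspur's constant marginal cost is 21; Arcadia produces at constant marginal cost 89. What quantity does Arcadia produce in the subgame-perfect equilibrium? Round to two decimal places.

Solve by backward induction. Given q_L, the follower Arcadia maximises π_A = (284 - 2q_L - 2q_A)q_A - 89q_A.
∂π_A/∂q_A = 195 - 2q_L - 4q_A = 0 gives the reaction function q_A = (195 - 2q_L)/4.
The leader anticipates this reaction. Substituting into P = 284 - 2Q gives P = 373/2 - q_L, so π_L = (373/2 - q_L)q_L - 21q_L.
Leader FOC: 331/2 - 2q_L = 0, so q_L = 331/4.
Then q_A = (195 - 2·(331/4))/4 = 59/8.

7.38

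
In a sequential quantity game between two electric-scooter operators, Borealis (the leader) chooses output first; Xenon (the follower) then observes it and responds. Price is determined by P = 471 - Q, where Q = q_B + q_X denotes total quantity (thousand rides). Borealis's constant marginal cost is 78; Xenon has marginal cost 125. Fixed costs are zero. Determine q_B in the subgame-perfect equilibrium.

220

The follower Xenon best-responds to any q_B: π_X = (471 - Q)q_X - 125q_X.
Follower FOC: 346 - q_B - 2q_X = 0, so q_X(q_B) = (346 - q_B)/2.
The leader anticipates this reaction. Substituting into P = 471 - Q gives P = 298 - (1/2)q_B, so π_B = (298 - (1/2)q_B)q_B - 78q_B.
The leader's first-order condition 220 - q_B = 0 yields q_B = 220.
Then q_X = (346 - 220)/2 = 63.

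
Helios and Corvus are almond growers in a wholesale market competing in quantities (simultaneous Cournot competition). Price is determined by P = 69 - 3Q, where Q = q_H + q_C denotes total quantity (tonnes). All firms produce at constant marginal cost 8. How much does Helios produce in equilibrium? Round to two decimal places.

6.78

Each firm earns π_i = (69 - 3Q)q_i - 8q_i.
First-order condition (treating rivals' output as given): 61 - 6q_i - 3q_j = 0.
With identical firms every q_j equals q_i, so q_j = q_i and 61 = 9q_i, giving q_i = 61/9.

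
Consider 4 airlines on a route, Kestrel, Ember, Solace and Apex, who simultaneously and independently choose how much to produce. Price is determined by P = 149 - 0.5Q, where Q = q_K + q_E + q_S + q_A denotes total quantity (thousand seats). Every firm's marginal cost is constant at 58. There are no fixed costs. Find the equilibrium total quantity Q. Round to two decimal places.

A representative firm's profit is π_i = q_i(149 - 0.5Q) - 58q_i.
First-order condition (treating rivals' output as given): 91 - q_i - (1/2)·Σ_{j≠i} q_j = 0.
With identical firms every q_j equals q_i, so Σ_{j≠i} q_j = 3q_i and 91 = (5/2)q_i, giving q_i = 182/5.
Total output Q = 182/5 + 182/5 + 182/5 + 182/5 = 728/5.

145.60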